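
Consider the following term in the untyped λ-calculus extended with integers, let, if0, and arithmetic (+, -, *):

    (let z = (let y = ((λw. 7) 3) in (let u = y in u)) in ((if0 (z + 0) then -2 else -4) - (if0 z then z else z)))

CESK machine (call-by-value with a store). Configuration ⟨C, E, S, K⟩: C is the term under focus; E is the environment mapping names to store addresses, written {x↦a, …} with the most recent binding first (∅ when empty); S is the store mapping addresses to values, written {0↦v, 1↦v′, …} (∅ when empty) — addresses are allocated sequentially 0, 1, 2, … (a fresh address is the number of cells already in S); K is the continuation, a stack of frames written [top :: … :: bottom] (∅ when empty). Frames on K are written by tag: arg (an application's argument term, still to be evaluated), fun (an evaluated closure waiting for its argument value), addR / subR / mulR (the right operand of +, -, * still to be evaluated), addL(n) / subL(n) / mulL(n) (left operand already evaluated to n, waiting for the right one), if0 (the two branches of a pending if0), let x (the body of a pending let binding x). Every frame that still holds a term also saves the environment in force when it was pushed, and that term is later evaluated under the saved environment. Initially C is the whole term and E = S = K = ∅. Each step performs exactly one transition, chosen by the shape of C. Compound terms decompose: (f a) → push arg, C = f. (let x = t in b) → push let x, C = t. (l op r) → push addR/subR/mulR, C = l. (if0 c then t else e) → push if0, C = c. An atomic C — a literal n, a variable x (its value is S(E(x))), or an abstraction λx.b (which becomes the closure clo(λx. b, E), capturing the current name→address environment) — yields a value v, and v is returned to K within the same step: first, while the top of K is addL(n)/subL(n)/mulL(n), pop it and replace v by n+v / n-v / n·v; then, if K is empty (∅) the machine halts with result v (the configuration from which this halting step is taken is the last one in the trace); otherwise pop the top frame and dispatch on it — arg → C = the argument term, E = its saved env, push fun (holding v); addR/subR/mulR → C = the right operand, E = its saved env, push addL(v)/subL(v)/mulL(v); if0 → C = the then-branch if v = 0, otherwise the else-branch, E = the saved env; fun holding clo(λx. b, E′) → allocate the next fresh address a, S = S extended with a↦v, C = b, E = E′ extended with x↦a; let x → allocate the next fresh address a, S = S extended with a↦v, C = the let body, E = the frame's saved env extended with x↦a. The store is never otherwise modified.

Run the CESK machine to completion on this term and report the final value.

t=0: ⟨C=(let z = (let y = ((λw. 7) 3) in (let u = y in u)) in ((if0 (z + 0) then -2 else -4) - (if0 z then z else z))); E=∅; S=∅; K=∅⟩
t=1: ⟨C=(let y = ((λw. 7) 3) in (let u = y in u)); E=∅; S=∅; K=[let z]⟩
t=2: ⟨C=((λw. 7) 3); E=∅; S=∅; K=[let y :: let z]⟩
t=3: ⟨C=(λw. 7); E=∅; S=∅; K=[arg :: let y :: let z]⟩
t=4: ⟨C=3; E=∅; S=∅; K=[fun :: let y :: let z]⟩
t=5: ⟨C=7; E={w↦0}; S={0↦3}; K=[let y :: let z]⟩
t=6: ⟨C=(let u = y in u); E={y↦1}; S={0↦3, 1↦7}; K=[let z]⟩
t=7: ⟨C=y; E={y↦1}; S={0↦3, 1↦7}; K=[let u :: let z]⟩
t=8: ⟨C=u; E={u↦2, y↦1}; S={0↦3, 1↦7, 2↦7}; K=[let z]⟩
t=9: ⟨C=((if0 (z + 0) then -2 else -4) - (if0 z then z else z)); E={z↦3}; S={0↦3, 1↦7, 2↦7, 3↦7}; K=∅⟩
t=10: ⟨C=(if0 (z + 0) then -2 else -4); E={z↦3}; S={0↦3, 1↦7, 2↦7, 3↦7}; K=[subR]⟩
t=11: ⟨C=(z + 0); E={z↦3}; S={0↦3, 1↦7, 2↦7, 3↦7}; K=[if0 :: subR]⟩
t=12: ⟨C=z; E={z↦3}; S={0↦3, 1↦7, 2↦7, 3↦7}; K=[addR :: if0 :: subR]⟩
t=13: ⟨C=0; E={z↦3}; S={0↦3, 1↦7, 2↦7, 3↦7}; K=[addL(7) :: if0 :: subR]⟩
t=14: ⟨C=-4; E={z↦3}; S={0↦3, 1↦7, 2↦7, 3↦7}; K=[subR]⟩
t=15: ⟨C=(if0 z then z else z); E={z↦3}; S={0↦3, 1↦7, 2↦7, 3↦7}; K=[subL(-4)]⟩
t=16: ⟨C=z; E={z↦3}; S={0↦3, 1↦7, 2↦7, 3↦7}; K=[if0 :: subL(-4)]⟩
t=17: ⟨C=z; E={z↦3}; S={0↦3, 1↦7, 2↦7, 3↦7}; K=[subL(-4)]⟩
→ final value -11

Answer: -11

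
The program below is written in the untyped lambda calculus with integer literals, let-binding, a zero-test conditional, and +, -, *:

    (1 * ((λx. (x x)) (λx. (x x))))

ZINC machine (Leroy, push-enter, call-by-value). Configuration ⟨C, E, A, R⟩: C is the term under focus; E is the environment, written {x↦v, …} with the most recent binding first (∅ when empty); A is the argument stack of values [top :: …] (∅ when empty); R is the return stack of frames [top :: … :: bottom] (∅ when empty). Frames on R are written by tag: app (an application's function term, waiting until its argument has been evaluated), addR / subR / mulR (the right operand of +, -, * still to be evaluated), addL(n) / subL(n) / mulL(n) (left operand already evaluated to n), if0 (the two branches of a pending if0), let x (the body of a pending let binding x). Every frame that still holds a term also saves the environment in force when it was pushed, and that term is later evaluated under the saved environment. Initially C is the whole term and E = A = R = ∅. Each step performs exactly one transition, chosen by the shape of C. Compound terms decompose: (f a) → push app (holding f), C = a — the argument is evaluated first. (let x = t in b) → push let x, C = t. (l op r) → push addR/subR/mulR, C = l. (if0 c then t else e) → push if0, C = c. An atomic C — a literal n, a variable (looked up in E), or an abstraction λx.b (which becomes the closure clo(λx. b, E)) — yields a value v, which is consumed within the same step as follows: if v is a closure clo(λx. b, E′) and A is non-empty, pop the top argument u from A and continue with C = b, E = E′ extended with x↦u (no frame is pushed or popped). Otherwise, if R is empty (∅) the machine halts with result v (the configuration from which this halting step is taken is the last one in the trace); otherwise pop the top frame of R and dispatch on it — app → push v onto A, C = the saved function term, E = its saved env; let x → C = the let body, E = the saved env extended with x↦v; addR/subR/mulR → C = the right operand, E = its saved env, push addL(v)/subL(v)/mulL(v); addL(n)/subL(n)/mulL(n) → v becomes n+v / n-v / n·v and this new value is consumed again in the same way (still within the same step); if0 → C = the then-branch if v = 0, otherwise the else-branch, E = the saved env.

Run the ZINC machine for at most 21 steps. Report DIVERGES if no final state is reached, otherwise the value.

Answer: DIVERGES (no final state within 21 steps)

Derivation:
[0] ⟨C=(1 * ((λx. (x x)) (λx. (x x)))); E=∅; A=∅; R=∅⟩
[1] ⟨C=1; E=∅; A=∅; R=[mulR]⟩
[2] ⟨C=((λx. (x x)) (λx. (x x))); E=∅; A=∅; R=[mulL(1)]⟩
[3] ⟨C=(λx. (x x)); E=∅; A=∅; R=[app :: mulL(1)]⟩
[4] ⟨C=(λx. (x x)); E=∅; A=[clo(λx. (x x), ∅)]; R=[mulL(1)]⟩
[5] ⟨C=(x x); E={x↦clo(λx. (x x), ∅)}; A=∅; R=[mulL(1)]⟩
[6] ⟨C=x; E={x↦clo(λx. (x x), ∅)}; A=∅; R=[app :: mulL(1)]⟩
[7] ⟨C=x; E={x↦clo(λx. (x x), ∅)}; A=[clo(λx. (x x), ∅)]; R=[mulL(1)]⟩
… configuration repeats with period 3 (steps 5–7 recur indefinitely) …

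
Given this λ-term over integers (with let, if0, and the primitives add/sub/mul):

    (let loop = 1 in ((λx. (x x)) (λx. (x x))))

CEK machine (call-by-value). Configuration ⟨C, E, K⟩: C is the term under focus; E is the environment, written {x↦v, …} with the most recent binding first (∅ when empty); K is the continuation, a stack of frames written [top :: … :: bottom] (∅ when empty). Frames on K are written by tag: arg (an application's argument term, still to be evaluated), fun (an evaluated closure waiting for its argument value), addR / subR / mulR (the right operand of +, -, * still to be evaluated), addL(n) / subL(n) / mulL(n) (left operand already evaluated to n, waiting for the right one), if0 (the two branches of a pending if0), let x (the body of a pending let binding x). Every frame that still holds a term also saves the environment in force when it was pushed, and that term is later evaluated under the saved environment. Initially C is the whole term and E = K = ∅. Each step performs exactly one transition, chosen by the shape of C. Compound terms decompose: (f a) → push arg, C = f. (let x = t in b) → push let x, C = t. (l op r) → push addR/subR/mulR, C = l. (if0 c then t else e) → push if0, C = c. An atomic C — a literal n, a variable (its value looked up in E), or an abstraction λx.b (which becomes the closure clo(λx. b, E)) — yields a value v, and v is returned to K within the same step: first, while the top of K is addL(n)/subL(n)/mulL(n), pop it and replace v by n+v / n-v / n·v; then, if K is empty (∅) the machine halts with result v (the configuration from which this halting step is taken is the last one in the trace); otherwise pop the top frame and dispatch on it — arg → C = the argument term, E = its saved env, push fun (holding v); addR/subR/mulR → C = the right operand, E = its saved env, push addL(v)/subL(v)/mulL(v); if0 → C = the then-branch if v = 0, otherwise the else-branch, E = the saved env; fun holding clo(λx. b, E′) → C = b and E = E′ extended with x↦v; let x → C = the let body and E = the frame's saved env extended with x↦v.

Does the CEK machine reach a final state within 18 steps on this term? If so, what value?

Answer: DIVERGES (no final state within 18 steps)

Derivation:
0. ⟨C=(let loop = 1 in ((λx. (x x)) (λx. (x x)))); E=∅; K=∅⟩
1. ⟨C=1; E=∅; K=[let loop]⟩
2. ⟨C=((λx. (x x)) (λx. (x x))); E={loop↦1}; K=∅⟩
3. ⟨C=(λx. (x x)); E={loop↦1}; K=[arg]⟩
4. ⟨C=(λx. (x x)); E={loop↦1}; K=[fun]⟩
5. ⟨C=(x x); E={x↦clo(λx. (x x), {loop↦1}), loop↦1}; K=∅⟩
6. ⟨C=x; E={x↦clo(λx. (x x), {loop↦1}), loop↦1}; K=[arg]⟩
7. ⟨C=x; E={x↦clo(λx. (x x), {loop↦1}), loop↦1}; K=[fun]⟩
… configuration repeats with period 3 (steps 5–7 recur indefinitely) …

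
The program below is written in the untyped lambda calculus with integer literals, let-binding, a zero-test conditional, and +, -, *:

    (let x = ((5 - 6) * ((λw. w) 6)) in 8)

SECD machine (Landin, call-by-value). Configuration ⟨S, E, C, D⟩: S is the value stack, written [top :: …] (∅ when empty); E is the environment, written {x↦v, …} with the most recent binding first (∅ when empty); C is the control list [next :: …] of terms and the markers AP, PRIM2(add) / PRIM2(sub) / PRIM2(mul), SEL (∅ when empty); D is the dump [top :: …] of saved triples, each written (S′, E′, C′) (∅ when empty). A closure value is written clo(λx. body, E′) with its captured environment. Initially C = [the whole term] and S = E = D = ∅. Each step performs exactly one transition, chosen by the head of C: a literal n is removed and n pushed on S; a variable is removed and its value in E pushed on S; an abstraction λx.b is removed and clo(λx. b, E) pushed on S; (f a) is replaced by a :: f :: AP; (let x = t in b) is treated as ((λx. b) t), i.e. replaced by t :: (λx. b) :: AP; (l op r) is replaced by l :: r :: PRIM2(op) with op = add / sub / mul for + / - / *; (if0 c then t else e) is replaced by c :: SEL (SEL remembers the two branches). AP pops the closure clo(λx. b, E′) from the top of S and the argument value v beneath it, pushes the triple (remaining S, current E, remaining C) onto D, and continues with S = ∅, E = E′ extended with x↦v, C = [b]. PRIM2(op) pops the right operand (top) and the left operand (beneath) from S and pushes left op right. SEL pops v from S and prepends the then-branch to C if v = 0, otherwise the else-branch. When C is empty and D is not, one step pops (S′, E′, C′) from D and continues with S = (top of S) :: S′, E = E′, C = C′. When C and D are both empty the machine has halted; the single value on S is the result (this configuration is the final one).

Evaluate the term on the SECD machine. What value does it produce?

Answer: 8

Machine steps:
t=0: [S=∅ | E=∅ | C=[(let x = ((5 - 6) * ((λw. w) 6)) in 8)] | D=∅]
t=1: [S=∅ | E=∅ | C=[((5 - 6) * ((λw. w) 6)) :: (λx. 8) :: AP] | D=∅]
t=2: [S=∅ | E=∅ | C=[(5 - 6) :: ((λw. w) 6) :: PRIM2(mul) :: (λx. 8) :: AP] | D=∅]
t=3: [S=∅ | E=∅ | C=[5 :: 6 :: PRIM2(sub) :: ((λw. w) 6) :: PRIM2(mul) :: (λx. 8) :: AP] | D=∅]
t=4: [S=[5] | E=∅ | C=[6 :: PRIM2(sub) :: ((λw. w) 6) :: PRIM2(mul) :: (λx. 8) :: AP] | D=∅]
t=5: [S=[6 :: 5] | E=∅ | C=[PRIM2(sub) :: ((λw. w) 6) :: PRIM2(mul) :: (λx. 8) :: AP] | D=∅]
t=6: [S=[-1] | E=∅ | C=[((λw. w) 6) :: PRIM2(mul) :: (λx. 8) :: AP] | D=∅]
t=7: [S=[-1] | E=∅ | C=[6 :: (λw. w) :: AP :: PRIM2(mul) :: (λx. 8) :: AP] | D=∅]
t=8: [S=[6 :: -1] | E=∅ | C=[(λw. w) :: AP :: PRIM2(mul) :: (λx. 8) :: AP] | D=∅]
t=9: [S=[clo(λw. w, ∅) :: 6 :: -1] | E=∅ | C=[AP :: PRIM2(mul) :: (λx. 8) :: AP] | D=∅]
t=10: [S=∅ | E={w↦6} | C=[w] | D=[([-1], ∅, [PRIM2(mul) :: (λx. 8) :: AP])]]
t=11: [S=[6] | E={w↦6} | C=∅ | D=[([-1], ∅, [PRIM2(mul) :: (λx. 8) :: AP])]]
t=12: [S=[6 :: -1] | E=∅ | C=[PRIM2(mul) :: (λx. 8) :: AP] | D=∅]
t=13: [S=[-6] | E=∅ | C=[(λx. 8) :: AP] | D=∅]
t=14: [S=[clo(λx. 8, ∅) :: -6] | E=∅ | C=[AP] | D=∅]
t=15: [S=∅ | E={x↦-6} | C=[8] | D=[(∅, ∅, ∅)]]
t=16: [S=[8] | E={x↦-6} | C=∅ | D=[(∅, ∅, ∅)]]
t=17: [S=[8] | E=∅ | C=∅ | D=∅]
→ final value 8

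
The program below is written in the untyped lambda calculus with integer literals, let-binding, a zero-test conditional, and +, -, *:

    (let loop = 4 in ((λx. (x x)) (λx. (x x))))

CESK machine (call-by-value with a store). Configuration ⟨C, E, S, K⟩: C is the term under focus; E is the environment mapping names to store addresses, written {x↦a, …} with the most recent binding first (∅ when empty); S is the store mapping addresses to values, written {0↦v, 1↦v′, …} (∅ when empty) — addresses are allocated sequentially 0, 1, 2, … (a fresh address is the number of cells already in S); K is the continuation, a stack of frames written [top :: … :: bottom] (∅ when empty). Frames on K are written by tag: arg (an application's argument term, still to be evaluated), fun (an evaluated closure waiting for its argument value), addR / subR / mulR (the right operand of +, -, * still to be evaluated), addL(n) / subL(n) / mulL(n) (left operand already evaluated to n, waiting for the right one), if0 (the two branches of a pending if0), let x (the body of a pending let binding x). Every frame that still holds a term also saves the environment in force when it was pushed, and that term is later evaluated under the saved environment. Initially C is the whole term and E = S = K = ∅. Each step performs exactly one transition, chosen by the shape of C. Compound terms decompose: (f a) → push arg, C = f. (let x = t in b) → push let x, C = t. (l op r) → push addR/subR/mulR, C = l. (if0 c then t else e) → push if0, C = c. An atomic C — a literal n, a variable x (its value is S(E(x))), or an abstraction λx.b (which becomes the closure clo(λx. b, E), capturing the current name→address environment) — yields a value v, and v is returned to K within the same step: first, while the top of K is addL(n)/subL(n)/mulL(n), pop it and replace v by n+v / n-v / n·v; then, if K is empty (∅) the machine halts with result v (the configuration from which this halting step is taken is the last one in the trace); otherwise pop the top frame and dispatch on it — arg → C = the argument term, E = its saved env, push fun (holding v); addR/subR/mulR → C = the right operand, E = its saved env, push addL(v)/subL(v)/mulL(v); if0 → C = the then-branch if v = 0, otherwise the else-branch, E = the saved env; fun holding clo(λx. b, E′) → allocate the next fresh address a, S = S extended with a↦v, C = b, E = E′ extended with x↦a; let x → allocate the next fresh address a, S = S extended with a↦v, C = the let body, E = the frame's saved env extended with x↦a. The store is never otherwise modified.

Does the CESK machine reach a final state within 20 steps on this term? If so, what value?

step 0: <C=(let loop = 4 in ((λx. (x x)) (λx. (x x)))), E=∅, S=∅, K=∅>
step 1: <C=4, E=∅, S=∅, K=[let loop]>
step 2: <C=((λx. (x x)) (λx. (x x))), E={loop↦0}, S={0↦4}, K=∅>
step 3: <C=(λx. (x x)), E={loop↦0}, S={0↦4}, K=[arg]>
step 4: <C=(λx. (x x)), E={loop↦0}, S={0↦4}, K=[fun]>
step 5: <C=(x x), E={x↦1, loop↦0}, S={0↦4, 1↦clo(λx. (x x), {loop↦0})}, K=∅>
step 6: <C=x, E={x↦1, loop↦0}, S={0↦4, 1↦clo(λx. (x x), {loop↦0})}, K=[arg]>
step 7: <C=x, E={x↦1, loop↦0}, S={0↦4, 1↦clo(λx. (x x), {loop↦0})}, K=[fun]>
step 8: <C=(x x), E={x↦2, loop↦0}, S={0↦4, 1↦clo(λx. (x x), {loop↦0}), 2↦clo(λx. (x x), {loop↦0})}, K=∅>
step 9: <C=x, E={x↦2, loop↦0}, S={0↦4, 1↦clo(λx. (x x), {loop↦0}), 2↦clo(λx. (x x), {loop↦0})}, K=[arg]>
step 10: <C=x, E={x↦2, loop↦0}, S={0↦4, 1↦clo(λx. (x x), {loop↦0}), 2↦clo(λx. (x x), {loop↦0})}, K=[fun]>
step 11: <C=(x x), E={x↦3, loop↦0}, S={0↦4, 1↦clo(λx. (x x), {loop↦0}), 2↦clo(λx. (x x), {loop↦0}), 3↦clo(λx. (x x), {loop↦0})}, K=∅>
step 12: <C=x, E={x↦3, loop↦0}, S={0↦4, 1↦clo(λx. (x x), {loop↦0}), 2↦clo(λx. (x x), {loop↦0}), 3↦clo(λx. (x x), {loop↦0})}, K=[arg]>
step 13: <C=x, E={x↦3, loop↦0}, S={0↦4, 1↦clo(λx. (x x), {loop↦0}), 2↦clo(λx. (x x), {loop↦0}), 3↦clo(λx. (x x), {loop↦0})}, K=[fun]>
step 14: <C=(x x), E={x↦4, loop↦0}, S={0↦4, 1↦clo(λx. (x x), {loop↦0}), 2↦clo(λx. (x x), {loop↦0}), 3↦clo(λx. (x x), {loop↦0}), 4↦clo(λx. (x x), {loop↦0})}, K=∅>
step 15: <C=x, E={x↦4, loop↦0}, S={0↦4, 1↦clo(λx. (x x), {loop↦0}), 2↦clo(λx. (x x), {loop↦0}), 3↦clo(λx. (x x), {loop↦0}), 4↦clo(λx. (x x), {loop↦0})}, K=[arg]>
step 16: <C=x, E={x↦4, loop↦0}, S={0↦4, 1↦clo(λx. (x x), {loop↦0}), 2↦clo(λx. (x x), {loop↦0}), 3↦clo(λx. (x x), {loop↦0}), 4↦clo(λx. (x x), {loop↦0})}, K=[fun]>
step 17: <C=(x x), E={x↦5, loop↦0}, S={0↦4, 1↦clo(λx. (x x), {loop↦0}), 2↦clo(λx. (x x), {loop↦0}), 3↦clo(λx. (x x), {loop↦0}), 4↦clo(λx. (x x), {loop↦0}), 5↦clo(λx. (x x), {loop↦0})}, K=∅>
step 18: <C=x, E={x↦5, loop↦0}, S={0↦4, 1↦clo(λx. (x x), {loop↦0}), 2↦clo(λx. (x x), {loop↦0}), 3↦clo(λx. (x x), {loop↦0}), 4↦clo(λx. (x x), {loop↦0}), 5↦clo(λx. (x x), {loop↦0})}, K=[arg]>
step 19: <C=x, E={x↦5, loop↦0}, S={0↦4, 1↦clo(λx. (x x), {loop↦0}), 2↦clo(λx. (x x), {loop↦0}), 3↦clo(λx. (x x), {loop↦0}), 4↦clo(λx. (x x), {loop↦0}), 5↦clo(λx. (x x), {loop↦0})}, K=[fun]>
step 20: <C=(x x), E={x↦6, loop↦0}, S={0↦4, 1↦clo(λx. (x x), {loop↦0}), 2↦clo(λx. (x x), {loop↦0}), 3↦clo(λx. (x x), {loop↦0}), 4↦clo(λx. (x x), {loop↦0}), 5↦clo(λx. (x x), {loop↦0}), 6↦clo(λx. (x x), {loop↦0})}, K=∅>
→ 20 transitions taken and the configuration is still not final: no result within 20 steps

Answer: DIVERGES (no final state within 20 steps)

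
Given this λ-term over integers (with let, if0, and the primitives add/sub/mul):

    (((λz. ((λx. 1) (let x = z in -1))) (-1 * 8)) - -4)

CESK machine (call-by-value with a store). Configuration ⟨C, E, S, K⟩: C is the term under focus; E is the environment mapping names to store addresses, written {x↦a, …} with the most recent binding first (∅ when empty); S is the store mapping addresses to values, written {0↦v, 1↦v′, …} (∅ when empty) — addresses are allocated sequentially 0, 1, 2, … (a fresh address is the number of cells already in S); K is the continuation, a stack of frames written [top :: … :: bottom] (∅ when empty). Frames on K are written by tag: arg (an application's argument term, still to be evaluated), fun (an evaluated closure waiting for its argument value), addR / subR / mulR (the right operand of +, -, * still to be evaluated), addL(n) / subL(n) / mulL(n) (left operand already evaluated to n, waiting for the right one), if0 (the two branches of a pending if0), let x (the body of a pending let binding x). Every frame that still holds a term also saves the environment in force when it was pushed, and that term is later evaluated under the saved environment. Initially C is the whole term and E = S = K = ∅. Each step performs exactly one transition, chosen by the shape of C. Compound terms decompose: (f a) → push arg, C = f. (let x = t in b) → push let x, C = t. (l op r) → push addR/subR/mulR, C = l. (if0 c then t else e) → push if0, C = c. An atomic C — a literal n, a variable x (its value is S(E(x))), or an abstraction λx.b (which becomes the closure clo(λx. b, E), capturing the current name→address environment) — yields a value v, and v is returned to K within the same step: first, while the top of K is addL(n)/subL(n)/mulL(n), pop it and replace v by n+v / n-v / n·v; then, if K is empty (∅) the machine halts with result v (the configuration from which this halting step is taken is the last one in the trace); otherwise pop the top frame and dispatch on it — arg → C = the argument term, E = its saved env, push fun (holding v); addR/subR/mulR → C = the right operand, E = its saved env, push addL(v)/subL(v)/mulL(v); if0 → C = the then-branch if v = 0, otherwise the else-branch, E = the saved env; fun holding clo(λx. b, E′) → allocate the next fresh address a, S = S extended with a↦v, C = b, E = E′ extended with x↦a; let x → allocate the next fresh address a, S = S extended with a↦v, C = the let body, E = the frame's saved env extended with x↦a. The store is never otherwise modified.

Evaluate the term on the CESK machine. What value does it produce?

Answer: 5

Machine steps:
t=0: <C=(((λz. ((λx. 1) (let x = z in -1))) (-1 * 8)) - -4), E=∅, S=∅, K=∅>
t=1: <C=((λz. ((λx. 1) (let x = z in -1))) (-1 * 8)), E=∅, S=∅, K=[subR]>
t=2: <C=(λz. ((λx. 1) (let x = z in -1))), E=∅, S=∅, K=[arg :: subR]>
t=3: <C=(-1 * 8), E=∅, S=∅, K=[fun :: subR]>
t=4: <C=-1, E=∅, S=∅, K=[mulR :: fun :: subR]>
t=5: <C=8, E=∅, S=∅, K=[mulL(-1) :: fun :: subR]>
t=6: <C=((λx. 1) (let x = z in -1)), E={z↦0}, S={0↦-8}, K=[subR]>
t=7: <C=(λx. 1), E={z↦0}, S={0↦-8}, K=[arg :: subR]>
t=8: <C=(let x = z in -1), E={z↦0}, S={0↦-8}, K=[fun :: subR]>
t=9: <C=z, E={z↦0}, S={0↦-8}, K=[let x :: fun :: subR]>
t=10: <C=-1, E={x↦1, z↦0}, S={0↦-8, 1↦-8}, K=[fun :: subR]>
t=11: <C=1, E={x↦2, z↦0}, S={0↦-8, 1↦-8, 2↦-1}, K=[subR]>
t=12: <C=-4, E=∅, S={0↦-8, 1↦-8, 2↦-1}, K=[subL(1)]>
→ final value 5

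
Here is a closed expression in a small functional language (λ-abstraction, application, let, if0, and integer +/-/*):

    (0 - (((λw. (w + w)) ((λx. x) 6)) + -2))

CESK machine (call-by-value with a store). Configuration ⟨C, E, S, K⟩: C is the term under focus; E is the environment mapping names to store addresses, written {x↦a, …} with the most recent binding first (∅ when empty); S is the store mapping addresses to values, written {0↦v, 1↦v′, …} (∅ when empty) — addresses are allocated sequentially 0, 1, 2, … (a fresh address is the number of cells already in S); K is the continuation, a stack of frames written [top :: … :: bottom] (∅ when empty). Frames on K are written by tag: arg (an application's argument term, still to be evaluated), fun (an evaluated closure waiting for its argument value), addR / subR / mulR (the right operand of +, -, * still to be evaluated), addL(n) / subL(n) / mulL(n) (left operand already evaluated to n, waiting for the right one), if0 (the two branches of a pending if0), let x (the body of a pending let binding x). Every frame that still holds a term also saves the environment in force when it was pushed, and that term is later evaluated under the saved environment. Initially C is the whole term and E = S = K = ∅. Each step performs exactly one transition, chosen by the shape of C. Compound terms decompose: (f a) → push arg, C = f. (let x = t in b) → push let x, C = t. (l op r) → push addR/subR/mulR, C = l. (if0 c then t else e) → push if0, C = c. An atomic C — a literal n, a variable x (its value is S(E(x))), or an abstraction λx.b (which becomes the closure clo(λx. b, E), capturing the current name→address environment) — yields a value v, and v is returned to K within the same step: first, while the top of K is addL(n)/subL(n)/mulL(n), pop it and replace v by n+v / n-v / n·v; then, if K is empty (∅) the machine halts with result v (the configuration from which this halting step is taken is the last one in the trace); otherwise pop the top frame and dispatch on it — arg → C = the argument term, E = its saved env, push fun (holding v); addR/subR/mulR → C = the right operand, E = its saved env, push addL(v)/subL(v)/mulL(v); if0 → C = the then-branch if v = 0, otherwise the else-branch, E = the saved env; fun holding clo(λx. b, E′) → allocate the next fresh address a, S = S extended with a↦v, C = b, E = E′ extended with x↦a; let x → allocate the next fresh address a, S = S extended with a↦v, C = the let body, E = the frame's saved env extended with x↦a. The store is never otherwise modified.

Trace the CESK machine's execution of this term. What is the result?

Answer: -10

Execution trace:
[0] [C=(0 - (((λw. (w + w)) ((λx. x) 6)) + -2)) | E=∅ | S=∅ | K=∅]
[1] [C=0 | E=∅ | S=∅ | K=[subR]]
[2] [C=(((λw. (w + w)) ((λx. x) 6)) + -2) | E=∅ | S=∅ | K=[subL(0)]]
[3] [C=((λw. (w + w)) ((λx. x) 6)) | E=∅ | S=∅ | K=[addR :: subL(0)]]
[4] [C=(λw. (w + w)) | E=∅ | S=∅ | K=[arg :: addR :: subL(0)]]
[5] [C=((λx. x) 6) | E=∅ | S=∅ | K=[fun :: addR :: subL(0)]]
[6] [C=(λx. x) | E=∅ | S=∅ | K=[arg :: fun :: addR :: subL(0)]]
[7] [C=6 | E=∅ | S=∅ | K=[fun :: fun :: addR :: subL(0)]]
[8] [C=x | E={x↦0} | S={0↦6} | K=[fun :: addR :: subL(0)]]
[9] [C=(w + w) | E={w↦1} | S={0↦6, 1↦6} | K=[addR :: subL(0)]]
[10] [C=w | E={w↦1} | S={0↦6, 1↦6} | K=[addR :: addR :: subL(0)]]
[11] [C=w | E={w↦1} | S={0↦6, 1↦6} | K=[addL(6) :: addR :: subL(0)]]
[12] [C=-2 | E=∅ | S={0↦6, 1↦6} | K=[addL(12) :: subL(0)]]
→ final value -10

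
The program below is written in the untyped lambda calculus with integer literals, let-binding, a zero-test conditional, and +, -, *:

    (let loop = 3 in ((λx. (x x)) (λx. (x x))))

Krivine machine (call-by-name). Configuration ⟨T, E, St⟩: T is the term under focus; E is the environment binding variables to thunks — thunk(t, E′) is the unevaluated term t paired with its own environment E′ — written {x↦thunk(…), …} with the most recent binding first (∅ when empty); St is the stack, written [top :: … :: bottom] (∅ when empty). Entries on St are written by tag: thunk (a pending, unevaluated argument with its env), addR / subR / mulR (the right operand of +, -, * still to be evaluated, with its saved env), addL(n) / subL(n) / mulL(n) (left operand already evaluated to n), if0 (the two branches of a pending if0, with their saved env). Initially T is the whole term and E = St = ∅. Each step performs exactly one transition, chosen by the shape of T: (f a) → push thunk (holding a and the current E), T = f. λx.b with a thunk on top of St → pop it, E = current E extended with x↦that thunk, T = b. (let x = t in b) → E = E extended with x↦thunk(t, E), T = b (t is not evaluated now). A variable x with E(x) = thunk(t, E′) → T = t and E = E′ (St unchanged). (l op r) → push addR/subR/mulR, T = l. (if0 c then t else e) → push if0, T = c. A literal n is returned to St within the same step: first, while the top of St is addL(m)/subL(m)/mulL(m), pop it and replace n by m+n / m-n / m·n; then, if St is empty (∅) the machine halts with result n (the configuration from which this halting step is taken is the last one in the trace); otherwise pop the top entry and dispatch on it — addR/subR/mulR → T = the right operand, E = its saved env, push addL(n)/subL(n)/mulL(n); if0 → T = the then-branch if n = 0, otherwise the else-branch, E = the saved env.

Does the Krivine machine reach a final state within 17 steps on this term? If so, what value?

[0] ⟨T=(let loop = 3 in ((λx. (x x)) (λx. (x x)))); E=∅; St=∅⟩
[1] ⟨T=((λx. (x x)) (λx. (x x))); E={loop↦thunk(3, ∅)}; St=∅⟩
[2] ⟨T=(λx. (x x)); E={loop↦thunk(3, ∅)}; St=[thunk]⟩
[3] ⟨T=(x x); E={x↦thunk((λx. (x x)), {loop↦thunk(3, ∅)}), loop↦thunk(3, ∅)}; St=∅⟩
[4] ⟨T=x; E={x↦thunk((λx. (x x)), {loop↦thunk(3, ∅)}), loop↦thunk(3, ∅)}; St=[thunk]⟩
[5] ⟨T=(λx. (x x)); E={loop↦thunk(3, ∅)}; St=[thunk]⟩
[6] ⟨T=(x x); E={x↦thunk(x, {x↦thunk((λx. (x x)), {loop↦thunk(3, ∅)}), loop↦thunk(3, ∅)}), loop↦thunk(3, ∅)}; St=∅⟩
[7] ⟨T=x; E={x↦thunk(x, {x↦thunk((λx. (x x)), {loop↦thunk(3, ∅)}), loop↦thunk(3, ∅)}), loop↦thunk(3, ∅)}; St=[thunk]⟩
[8] ⟨T=x; E={x↦thunk((λx. (x x)), {loop↦thunk(3, ∅)}), loop↦thunk(3, ∅)}; St=[thunk]⟩
[9] ⟨T=(λx. (x x)); E={loop↦thunk(3, ∅)}; St=[thunk]⟩
[10] ⟨T=(x x); E={x↦thunk(x, {x↦thunk(x, {x↦thunk((λx. (x x)), {loop↦thunk(3, ∅)}), loop↦thunk(3, ∅)}), loop↦thunk(3, ∅)}), loop↦thunk(3, ∅)}; St=∅⟩
[11] ⟨T=x; E={x↦thunk(x, {x↦thunk(x, {x↦thunk((λx. (x x)), {loop↦thunk(3, ∅)}), loop↦thunk(3, ∅)}), loop↦thunk(3, ∅)}), loop↦thunk(3, ∅)}; St=[thunk]⟩
[12] ⟨T=x; E={x↦thunk(x, {x↦thunk((λx. (x x)), {loop↦thunk(3, ∅)}), loop↦thunk(3, ∅)}), loop↦thunk(3, ∅)}; St=[thunk]⟩
[13] ⟨T=x; E={x↦thunk((λx. (x x)), {loop↦thunk(3, ∅)}), loop↦thunk(3, ∅)}; St=[thunk]⟩
[14] ⟨T=(λx. (x x)); E={loop↦thunk(3, ∅)}; St=[thunk]⟩
[15] ⟨T=(x x); E={x↦thunk(x, {x↦thunk(x, {x↦thunk(x, {x↦thunk((λx. (x x)), {loop↦thunk(3, ∅)}), loop↦thunk(3, ∅)}), loop↦thunk(3, ∅)}), loop↦thunk(3, ∅)}), loop↦thunk(3, ∅)}; St=∅⟩
[16] ⟨T=x; E={x↦thunk(x, {x↦thunk(x, {x↦thunk(x, {x↦thunk((λx. (x x)), {loop↦thunk(3, ∅)}), loop↦thunk(3, ∅)}), loop↦thunk(3, ∅)}), loop↦thunk(3, ∅)}), loop↦thunk(3, ∅)}; St=[thunk]⟩
[17] ⟨T=x; E={x↦thunk(x, {x↦thunk(x, {x↦thunk((λx. (x x)), {loop↦thunk(3, ∅)}), loop↦thunk(3, ∅)}), loop↦thunk(3, ∅)}), loop↦thunk(3, ∅)}; St=[thunk]⟩
→ 17 transitions taken and the configuration is still not final: no result within 17 steps

Answer: DIVERGES (no final state within 17 steps)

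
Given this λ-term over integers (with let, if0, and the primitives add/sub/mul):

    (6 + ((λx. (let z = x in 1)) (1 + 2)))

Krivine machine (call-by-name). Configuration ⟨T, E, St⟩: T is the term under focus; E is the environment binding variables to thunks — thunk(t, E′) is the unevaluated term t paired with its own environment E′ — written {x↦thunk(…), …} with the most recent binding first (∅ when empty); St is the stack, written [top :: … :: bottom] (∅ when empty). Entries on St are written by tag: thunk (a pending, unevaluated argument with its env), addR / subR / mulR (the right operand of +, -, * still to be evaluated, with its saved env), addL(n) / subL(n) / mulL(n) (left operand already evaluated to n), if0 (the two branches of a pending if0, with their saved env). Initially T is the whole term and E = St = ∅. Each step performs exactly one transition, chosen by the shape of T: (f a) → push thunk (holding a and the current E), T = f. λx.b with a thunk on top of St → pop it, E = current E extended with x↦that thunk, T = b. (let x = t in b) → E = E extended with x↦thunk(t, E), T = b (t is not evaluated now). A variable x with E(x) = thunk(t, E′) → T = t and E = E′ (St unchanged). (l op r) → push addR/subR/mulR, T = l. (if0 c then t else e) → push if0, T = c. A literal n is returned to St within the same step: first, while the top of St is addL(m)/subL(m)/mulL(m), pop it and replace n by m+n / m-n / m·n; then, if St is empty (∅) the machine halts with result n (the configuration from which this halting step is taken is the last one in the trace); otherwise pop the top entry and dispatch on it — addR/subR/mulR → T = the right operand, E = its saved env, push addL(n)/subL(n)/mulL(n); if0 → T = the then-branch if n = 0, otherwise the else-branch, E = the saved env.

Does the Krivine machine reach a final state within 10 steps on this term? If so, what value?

Answer: 7

Machine steps:
step 0: ⟨T=(6 + ((λx. (let z = x in 1)) (1 + 2))); E=∅; St=∅⟩
step 1: ⟨T=6; E=∅; St=[addR]⟩
step 2: ⟨T=((λx. (let z = x in 1)) (1 + 2)); E=∅; St=[addL(6)]⟩
step 3: ⟨T=(λx. (let z = x in 1)); E=∅; St=[thunk :: addL(6)]⟩
step 4: ⟨T=(let z = x in 1); E={x↦thunk((1 + 2), ∅)}; St=[addL(6)]⟩
step 5: ⟨T=1; E={z↦thunk(x, {x↦thunk((1 + 2), ∅)}), x↦thunk((1 + 2), ∅)}; St=[addL(6)]⟩
→ final value 7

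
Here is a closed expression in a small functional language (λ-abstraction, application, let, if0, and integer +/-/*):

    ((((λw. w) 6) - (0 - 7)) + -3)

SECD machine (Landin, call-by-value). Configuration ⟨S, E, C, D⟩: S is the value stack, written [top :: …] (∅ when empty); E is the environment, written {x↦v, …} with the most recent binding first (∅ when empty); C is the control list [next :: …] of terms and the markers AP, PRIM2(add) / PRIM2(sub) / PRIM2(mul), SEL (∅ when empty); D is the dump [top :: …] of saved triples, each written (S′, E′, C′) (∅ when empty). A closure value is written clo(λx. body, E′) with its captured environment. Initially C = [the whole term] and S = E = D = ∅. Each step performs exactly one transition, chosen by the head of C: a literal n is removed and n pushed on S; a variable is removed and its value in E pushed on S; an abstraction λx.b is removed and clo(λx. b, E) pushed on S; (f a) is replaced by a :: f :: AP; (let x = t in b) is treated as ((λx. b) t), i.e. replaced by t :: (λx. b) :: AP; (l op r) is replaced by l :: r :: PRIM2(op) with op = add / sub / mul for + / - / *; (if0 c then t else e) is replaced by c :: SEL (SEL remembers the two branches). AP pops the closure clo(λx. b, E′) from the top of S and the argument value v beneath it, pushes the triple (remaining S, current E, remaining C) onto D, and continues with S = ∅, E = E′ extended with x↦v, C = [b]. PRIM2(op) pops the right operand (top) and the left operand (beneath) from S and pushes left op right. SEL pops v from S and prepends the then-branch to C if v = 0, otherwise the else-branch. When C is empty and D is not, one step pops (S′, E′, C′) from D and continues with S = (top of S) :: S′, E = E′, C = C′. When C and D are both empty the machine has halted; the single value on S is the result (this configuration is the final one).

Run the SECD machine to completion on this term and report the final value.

step 0: [S=∅ | E=∅ | C=[((((λw. w) 6) - (0 - 7)) + -3)] | D=∅]
step 1: [S=∅ | E=∅ | C=[(((λw. w) 6) - (0 - 7)) :: -3 :: PRIM2(add)] | D=∅]
step 2: [S=∅ | E=∅ | C=[((λw. w) 6) :: (0 - 7) :: PRIM2(sub) :: -3 :: PRIM2(add)] | D=∅]
step 3: [S=∅ | E=∅ | C=[6 :: (λw. w) :: AP :: (0 - 7) :: PRIM2(sub) :: -3 :: PRIM2(add)] | D=∅]
step 4: [S=[6] | E=∅ | C=[(λw. w) :: AP :: (0 - 7) :: PRIM2(sub) :: -3 :: PRIM2(add)] | D=∅]
step 5: [S=[clo(λw. w, ∅) :: 6] | E=∅ | C=[AP :: (0 - 7) :: PRIM2(sub) :: -3 :: PRIM2(add)] | D=∅]
step 6: [S=∅ | E={w↦6} | C=[w] | D=[(∅, ∅, [(0 - 7) :: PRIM2(sub) :: -3 :: PRIM2(add)])]]
step 7: [S=[6] | E={w↦6} | C=∅ | D=[(∅, ∅, [(0 - 7) :: PRIM2(sub) :: -3 :: PRIM2(add)])]]
step 8: [S=[6] | E=∅ | C=[(0 - 7) :: PRIM2(sub) :: -3 :: PRIM2(add)] | D=∅]
step 9: [S=[6] | E=∅ | C=[0 :: 7 :: PRIM2(sub) :: PRIM2(sub) :: -3 :: PRIM2(add)] | D=∅]
step 10: [S=[0 :: 6] | E=∅ | C=[7 :: PRIM2(sub) :: PRIM2(sub) :: -3 :: PRIM2(add)] | D=∅]
step 11: [S=[7 :: 0 :: 6] | E=∅ | C=[PRIM2(sub) :: PRIM2(sub) :: -3 :: PRIM2(add)] | D=∅]
step 12: [S=[-7 :: 6] | E=∅ | C=[PRIM2(sub) :: -3 :: PRIM2(add)] | D=∅]
step 13: [S=[13] | E=∅ | C=[-3 :: PRIM2(add)] | D=∅]
step 14: [S=[-3 :: 13] | E=∅ | C=[PRIM2(add)] | D=∅]
step 15: [S=[10] | E=∅ | C=∅ | D=∅]
→ final value 10

Answer: 10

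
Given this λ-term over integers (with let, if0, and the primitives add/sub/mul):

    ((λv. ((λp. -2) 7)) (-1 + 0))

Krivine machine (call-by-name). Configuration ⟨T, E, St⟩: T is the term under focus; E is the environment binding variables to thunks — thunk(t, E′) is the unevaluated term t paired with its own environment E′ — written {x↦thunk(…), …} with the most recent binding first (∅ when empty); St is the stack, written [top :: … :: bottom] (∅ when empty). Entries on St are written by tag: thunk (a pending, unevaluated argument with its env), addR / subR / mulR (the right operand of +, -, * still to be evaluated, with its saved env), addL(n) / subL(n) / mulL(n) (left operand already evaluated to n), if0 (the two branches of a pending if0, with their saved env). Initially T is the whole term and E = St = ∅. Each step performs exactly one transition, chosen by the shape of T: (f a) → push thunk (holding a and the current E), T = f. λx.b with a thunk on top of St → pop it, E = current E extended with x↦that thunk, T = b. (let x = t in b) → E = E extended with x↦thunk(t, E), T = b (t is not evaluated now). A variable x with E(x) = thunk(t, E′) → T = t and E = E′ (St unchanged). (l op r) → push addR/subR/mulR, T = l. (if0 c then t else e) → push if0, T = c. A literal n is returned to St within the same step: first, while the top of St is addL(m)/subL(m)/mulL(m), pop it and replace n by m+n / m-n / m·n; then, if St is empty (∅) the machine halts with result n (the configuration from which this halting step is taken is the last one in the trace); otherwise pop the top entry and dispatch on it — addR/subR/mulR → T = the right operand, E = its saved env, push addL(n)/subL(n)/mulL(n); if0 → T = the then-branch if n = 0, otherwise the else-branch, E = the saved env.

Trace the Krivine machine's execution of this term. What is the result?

t=0: <T=((λv. ((λp. -2) 7)) (-1 + 0)), E=∅, St=∅>
t=1: <T=(λv. ((λp. -2) 7)), E=∅, St=[thunk]>
t=2: <T=((λp. -2) 7), E={v↦thunk((-1 + 0), ∅)}, St=∅>
t=3: <T=(λp. -2), E={v↦thunk((-1 + 0), ∅)}, St=[thunk]>
t=4: <T=-2, E={p↦thunk(7, {v↦thunk((-1 + 0), ∅)}), v↦thunk((-1 + 0), ∅)}, St=∅>
→ final value -2

Answer: -2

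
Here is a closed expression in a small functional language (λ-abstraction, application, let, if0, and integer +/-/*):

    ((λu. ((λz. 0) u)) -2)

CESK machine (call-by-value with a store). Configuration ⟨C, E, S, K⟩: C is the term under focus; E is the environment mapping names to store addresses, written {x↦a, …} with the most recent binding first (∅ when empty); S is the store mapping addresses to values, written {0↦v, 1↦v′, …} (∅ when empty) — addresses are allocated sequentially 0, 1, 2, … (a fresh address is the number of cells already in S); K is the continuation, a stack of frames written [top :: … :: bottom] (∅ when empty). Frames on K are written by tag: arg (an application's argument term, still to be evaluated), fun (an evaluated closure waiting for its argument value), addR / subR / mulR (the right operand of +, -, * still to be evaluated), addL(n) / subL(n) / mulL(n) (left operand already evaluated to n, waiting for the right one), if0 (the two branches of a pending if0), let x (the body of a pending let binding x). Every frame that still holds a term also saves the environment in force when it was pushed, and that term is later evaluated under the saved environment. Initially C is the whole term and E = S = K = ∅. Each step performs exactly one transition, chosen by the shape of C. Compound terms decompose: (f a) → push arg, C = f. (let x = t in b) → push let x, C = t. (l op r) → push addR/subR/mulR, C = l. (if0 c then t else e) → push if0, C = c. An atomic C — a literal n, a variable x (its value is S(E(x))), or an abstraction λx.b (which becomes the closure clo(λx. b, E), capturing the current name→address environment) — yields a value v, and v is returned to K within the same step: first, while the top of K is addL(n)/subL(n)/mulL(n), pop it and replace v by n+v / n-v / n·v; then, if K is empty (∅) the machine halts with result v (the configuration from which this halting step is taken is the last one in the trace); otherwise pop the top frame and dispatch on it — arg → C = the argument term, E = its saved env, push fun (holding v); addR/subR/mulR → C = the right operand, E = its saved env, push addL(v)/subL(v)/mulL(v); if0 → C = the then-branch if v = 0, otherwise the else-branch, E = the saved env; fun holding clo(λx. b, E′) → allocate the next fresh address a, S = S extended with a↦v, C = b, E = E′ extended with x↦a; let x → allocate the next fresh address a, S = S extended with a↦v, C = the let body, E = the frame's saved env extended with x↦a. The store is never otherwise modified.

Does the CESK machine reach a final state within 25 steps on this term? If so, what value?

Answer: 0

Derivation:
step 0: ⟨C=((λu. ((λz. 0) u)) -2); E=∅; S=∅; K=∅⟩
step 1: ⟨C=(λu. ((λz. 0) u)); E=∅; S=∅; K=[arg]⟩
step 2: ⟨C=-2; E=∅; S=∅; K=[fun]⟩
step 3: ⟨C=((λz. 0) u); E={u↦0}; S={0↦-2}; K=∅⟩
step 4: ⟨C=(λz. 0); E={u↦0}; S={0↦-2}; K=[arg]⟩
step 5: ⟨C=u; E={u↦0}; S={0↦-2}; K=[fun]⟩
step 6: ⟨C=0; E={z↦1, u↦0}; S={0↦-2, 1↦-2}; K=∅⟩
→ final value 0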